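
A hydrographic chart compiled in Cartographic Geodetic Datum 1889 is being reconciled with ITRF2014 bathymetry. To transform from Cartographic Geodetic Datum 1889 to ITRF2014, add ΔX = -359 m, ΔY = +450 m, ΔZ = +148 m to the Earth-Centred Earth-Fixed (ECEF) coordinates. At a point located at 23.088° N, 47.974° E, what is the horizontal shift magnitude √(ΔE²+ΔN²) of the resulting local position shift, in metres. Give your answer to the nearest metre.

577 m

The local east axis at (φ, λ) is (−sin λ, cos λ, 0), so ΔE = −sin(47.974°)·(-359) + cos(47.974°)·450 = 567.94 m.
The local north axis is (−sin φ cos λ, −sin φ sin λ, cos φ), giving ΔN = 94.248 − 131.085 + 136.146 = 99.31 m.
Horizontal magnitude = √(ΔE² + ΔN²) = √(567.94² + 99.31²) = 576.56 m.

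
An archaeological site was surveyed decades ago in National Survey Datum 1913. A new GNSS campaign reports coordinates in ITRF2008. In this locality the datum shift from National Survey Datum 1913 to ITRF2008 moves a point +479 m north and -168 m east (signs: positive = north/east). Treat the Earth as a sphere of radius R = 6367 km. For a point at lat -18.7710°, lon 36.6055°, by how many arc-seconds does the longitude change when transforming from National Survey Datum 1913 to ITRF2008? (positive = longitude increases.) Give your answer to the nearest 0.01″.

Δλ = -5.75″

At latitude -18.7710°, cos φ = 0.946812.
One radian of longitude at latitude φ spans R cos φ, so Δλ = ΔE / (R cos φ) = -168.0 / (6367000 × 0.946812) = -2.7868e-05 rad = -5.748″.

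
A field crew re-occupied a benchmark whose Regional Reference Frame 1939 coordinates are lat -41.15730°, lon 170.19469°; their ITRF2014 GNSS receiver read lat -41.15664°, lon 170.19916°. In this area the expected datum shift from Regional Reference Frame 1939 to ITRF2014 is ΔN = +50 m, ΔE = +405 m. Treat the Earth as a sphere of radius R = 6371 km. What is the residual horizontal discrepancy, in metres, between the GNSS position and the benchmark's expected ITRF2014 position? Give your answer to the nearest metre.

Observed coordinate differences: Δφ = +0.00066°, Δλ = +0.00447°.
Converting to metres (1° lat = 111195 m, cos φ = 0.752906): observed ΔN = 73.4 m, observed ΔE = 374.2 m.
Subtracting the expected shift leaves a residual of 73.4 − (50) = 23.4 m north and 374.2 − (405) = -30.8 m east.
Residual distance = √(23.4² + (-30.8)²) = 38.7 m.

39 m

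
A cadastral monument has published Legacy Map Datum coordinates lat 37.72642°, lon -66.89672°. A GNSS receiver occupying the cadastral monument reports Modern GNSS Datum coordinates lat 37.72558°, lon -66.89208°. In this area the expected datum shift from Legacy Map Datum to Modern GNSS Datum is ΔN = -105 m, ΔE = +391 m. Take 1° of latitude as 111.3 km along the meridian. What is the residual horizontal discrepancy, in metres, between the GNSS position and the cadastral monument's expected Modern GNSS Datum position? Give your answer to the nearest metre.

Observed coordinate differences: Δφ = -0.00084°, Δλ = +0.00464°.
Converting to metres (1° lat = 111300 m, cos φ = 0.790941): observed ΔN = -93.5 m, observed ΔE = 408.5 m.
Subtracting the expected shift leaves a residual of -93.5 − (-105) = 11.5 m north and 408.5 − (391) = 17.5 m east.
Residual distance = √(11.5² + 17.5²) = 20.9 m.

21 m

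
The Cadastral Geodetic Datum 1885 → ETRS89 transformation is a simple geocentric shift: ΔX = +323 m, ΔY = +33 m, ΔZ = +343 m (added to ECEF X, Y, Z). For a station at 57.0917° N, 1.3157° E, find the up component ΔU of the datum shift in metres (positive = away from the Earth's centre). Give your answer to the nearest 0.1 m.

ΔU = 463.8 m

The local up (radial) axis is (cos φ cos λ, cos φ sin λ, sin φ), giving ΔU = 175.438 + 0.412 + 287.963 = 463.81 m.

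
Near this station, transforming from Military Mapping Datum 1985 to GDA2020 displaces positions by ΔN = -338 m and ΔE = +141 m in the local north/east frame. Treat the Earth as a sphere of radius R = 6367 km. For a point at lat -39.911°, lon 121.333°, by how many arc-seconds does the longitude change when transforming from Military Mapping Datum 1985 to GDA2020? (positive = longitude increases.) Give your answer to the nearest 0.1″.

Δλ = 6.0″

At latitude -39.911°, cos φ = 0.767042.
One radian of longitude at latitude φ spans R cos φ, so Δλ = ΔE / (R cos φ) = 141.0 / (6367000 × 0.767042) = 2.8871e-05 rad = 5.955″.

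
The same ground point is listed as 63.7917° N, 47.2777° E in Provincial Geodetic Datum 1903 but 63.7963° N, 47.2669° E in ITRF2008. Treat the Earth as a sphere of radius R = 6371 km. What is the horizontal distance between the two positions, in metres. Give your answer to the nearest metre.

737 m

Δφ = 63.7963° − 63.7917° = +0.0046°; Δλ = 47.2669° − 47.2777° = -0.0108°.
1° along a meridian = πR/180 = 111195 m.
ΔN = Δφ × 111195 = 511.5 m; ΔE = Δλ × 111195 × cos(63.7917°) = -0.0108 × 111195 × 0.441636 = -530.4 m.
Distance = √(ΔE² + ΔN²) = √((-530.4)² + 511.5²) = 736.8 m.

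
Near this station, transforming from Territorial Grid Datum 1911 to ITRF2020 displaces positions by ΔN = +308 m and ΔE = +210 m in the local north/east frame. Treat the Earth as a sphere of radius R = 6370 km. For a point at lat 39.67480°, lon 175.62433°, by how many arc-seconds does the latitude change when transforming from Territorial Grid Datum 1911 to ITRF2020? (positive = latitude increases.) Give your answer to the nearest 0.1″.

Δφ = 10.0″

On a sphere of radius R, 1 rad of latitude = R, so Δφ = ΔN / R = 308.0 / 6370000 = 4.8352e-05 rad = 9.973″.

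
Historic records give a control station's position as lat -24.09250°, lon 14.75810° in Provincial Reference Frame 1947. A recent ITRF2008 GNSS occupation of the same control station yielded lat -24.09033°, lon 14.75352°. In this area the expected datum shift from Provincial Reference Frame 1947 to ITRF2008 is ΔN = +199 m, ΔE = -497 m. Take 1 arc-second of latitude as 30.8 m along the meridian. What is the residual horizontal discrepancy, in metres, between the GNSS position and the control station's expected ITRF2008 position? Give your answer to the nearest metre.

Observed coordinate differences: Δφ = +0.00217°, Δλ = -0.00458°.
Converting to metres (1° lat = 110880 m, cos φ = 0.912888): observed ΔN = 240.6 m, observed ΔE = -463.6 m.
Subtracting the expected shift leaves a residual of 240.6 − (199) = 41.6 m north and -463.6 − (-497) = 33.4 m east.
Residual distance = √(41.6² + 33.4²) = 53.4 m.

53 m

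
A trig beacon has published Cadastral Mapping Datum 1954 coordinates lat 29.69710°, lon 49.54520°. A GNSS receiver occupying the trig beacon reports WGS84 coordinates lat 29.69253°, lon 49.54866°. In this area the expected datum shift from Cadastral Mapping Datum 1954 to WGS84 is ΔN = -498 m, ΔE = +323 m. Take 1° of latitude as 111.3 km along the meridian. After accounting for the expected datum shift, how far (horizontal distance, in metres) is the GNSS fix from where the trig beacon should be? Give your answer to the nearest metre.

16 m

Observed coordinate differences: Δφ = -0.00457°, Δλ = +0.00346°.
Converting to metres (1° lat = 111300 m, cos φ = 0.868657): observed ΔN = -508.6 m, observed ΔE = 334.5 m.
Subtracting the expected shift leaves a residual of -508.6 − (-498) = -10.6 m north and 334.5 − (323) = 11.5 m east.
Residual distance = √((-10.6)² + 11.5²) = 15.7 m.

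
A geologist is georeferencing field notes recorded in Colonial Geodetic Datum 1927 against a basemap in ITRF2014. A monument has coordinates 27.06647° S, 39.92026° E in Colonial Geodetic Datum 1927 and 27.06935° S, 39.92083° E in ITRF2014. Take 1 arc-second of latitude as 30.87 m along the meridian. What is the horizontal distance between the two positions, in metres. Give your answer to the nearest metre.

Δφ = -27.06935° − -27.06647° = -0.00288°; Δλ = 39.92083° − 39.92026° = +0.00057°.
1° of latitude = 3600 × 30.87 = 111132 m.
ΔN = Δφ × 111132 = -320.1 m; ΔE = Δλ × 111132 × cos(-27.06647°) = +0.00057 × 111132 × 0.890479 = 56.4 m.
Distance = √(ΔE² + ΔN²) = √(56.4² + (-320.1)²) = 325.0 m.

325 m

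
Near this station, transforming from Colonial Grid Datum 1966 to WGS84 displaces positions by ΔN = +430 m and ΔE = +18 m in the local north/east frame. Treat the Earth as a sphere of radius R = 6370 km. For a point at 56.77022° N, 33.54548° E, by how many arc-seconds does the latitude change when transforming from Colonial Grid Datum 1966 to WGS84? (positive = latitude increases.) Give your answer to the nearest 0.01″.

Δφ = 13.92″

On a sphere of radius R, 1 rad of latitude = R, so Δφ = ΔN / R = 430.0 / 6370000 = 6.7504e-05 rad = 13.924″.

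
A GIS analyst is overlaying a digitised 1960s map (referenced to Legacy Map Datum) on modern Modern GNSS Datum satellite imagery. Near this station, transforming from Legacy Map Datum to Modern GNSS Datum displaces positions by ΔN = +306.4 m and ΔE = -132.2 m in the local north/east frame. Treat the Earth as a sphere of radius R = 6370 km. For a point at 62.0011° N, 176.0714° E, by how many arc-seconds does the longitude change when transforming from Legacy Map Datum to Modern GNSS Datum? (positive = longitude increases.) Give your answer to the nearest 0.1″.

At latitude 62.0011°, cos φ = 0.469455.
One radian of longitude at latitude φ spans R cos φ, so Δλ = ΔE / (R cos φ) = -132.2 / (6370000 × 0.469455) = -4.4208e-05 rad = -9.119″.

Δλ = -9.1″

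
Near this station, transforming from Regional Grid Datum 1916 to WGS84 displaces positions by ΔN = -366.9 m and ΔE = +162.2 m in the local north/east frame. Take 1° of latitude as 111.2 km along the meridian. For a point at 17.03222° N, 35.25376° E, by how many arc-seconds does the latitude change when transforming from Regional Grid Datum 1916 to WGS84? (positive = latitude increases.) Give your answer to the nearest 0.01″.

1° of latitude = 111.2 km, so Δφ = -366.9 / 111200 = -0.0032995° = -11.878″.

Δφ = -11.88″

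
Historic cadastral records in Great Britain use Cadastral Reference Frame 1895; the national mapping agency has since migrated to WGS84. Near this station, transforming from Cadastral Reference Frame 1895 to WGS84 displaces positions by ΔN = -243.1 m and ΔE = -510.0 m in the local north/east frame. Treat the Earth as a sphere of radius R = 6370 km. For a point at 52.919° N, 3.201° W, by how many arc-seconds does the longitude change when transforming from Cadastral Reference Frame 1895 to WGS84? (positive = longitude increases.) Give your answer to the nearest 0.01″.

At latitude 52.919°, cos φ = 0.602943.
One radian of longitude at latitude φ spans R cos φ, so Δλ = ΔE / (R cos φ) = -510.0 / (6370000 × 0.602943) = -1.3279e-04 rad = -27.389″.

Δλ = -27.39″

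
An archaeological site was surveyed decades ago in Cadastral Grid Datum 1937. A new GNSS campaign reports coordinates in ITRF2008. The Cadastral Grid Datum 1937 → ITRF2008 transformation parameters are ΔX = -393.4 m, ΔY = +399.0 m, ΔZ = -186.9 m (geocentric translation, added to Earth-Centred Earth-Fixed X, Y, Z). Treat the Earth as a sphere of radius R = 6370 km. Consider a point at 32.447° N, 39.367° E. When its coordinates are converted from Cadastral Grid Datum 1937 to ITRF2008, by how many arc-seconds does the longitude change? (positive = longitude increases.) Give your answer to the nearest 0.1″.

sin φ = 0.536519, cos φ = 0.843888, sin λ = 0.634285, cos λ = 0.773099.
East component: ΔE = −sin λ·ΔX + cos λ·ΔY = −(0.634285)(-393.4) + (0.773099)(399.0) = 557.99 m.
1° of latitude spans πR/180 = 111177 m; at latitude φ, 1° of longitude spans that × cos φ = 93821.3 m, so Δλ = 557.99 / 93821.3 × 3600 = 21.411″.

Δλ = 21.4″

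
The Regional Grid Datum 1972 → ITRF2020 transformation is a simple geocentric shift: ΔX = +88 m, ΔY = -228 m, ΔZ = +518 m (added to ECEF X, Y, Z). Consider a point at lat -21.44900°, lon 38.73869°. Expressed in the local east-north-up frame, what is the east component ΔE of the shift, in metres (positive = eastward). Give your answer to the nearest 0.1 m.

ΔE = -232.9 m

At φ = -21.44900°, λ = 38.73869°: sin φ = -0.365673, cos φ = 0.930743, sin λ = 0.625770, cos λ = 0.780008.
ΔE = −sin λ·ΔX + cos λ·ΔY = −(0.625770)·(88) + (0.780008)·(-228) = -232.91 m.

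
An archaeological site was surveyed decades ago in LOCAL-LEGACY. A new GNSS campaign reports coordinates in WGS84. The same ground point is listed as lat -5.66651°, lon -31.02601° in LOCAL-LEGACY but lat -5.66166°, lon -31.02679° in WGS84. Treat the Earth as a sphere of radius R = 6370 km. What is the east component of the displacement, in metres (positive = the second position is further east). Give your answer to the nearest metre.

Δφ = -5.66166° − -5.66651° = +0.00485°; Δλ = -31.02679° − -31.02601° = -0.00078°.
1° along a meridian = πR/180 = 111177 m.
ΔN = Δφ × 111177 = 539.2 m; ΔE = Δλ × 111177 × cos(-5.66651°) = -0.00078 × 111177 × 0.995113 = -86.3 m.

ΔE = -86 m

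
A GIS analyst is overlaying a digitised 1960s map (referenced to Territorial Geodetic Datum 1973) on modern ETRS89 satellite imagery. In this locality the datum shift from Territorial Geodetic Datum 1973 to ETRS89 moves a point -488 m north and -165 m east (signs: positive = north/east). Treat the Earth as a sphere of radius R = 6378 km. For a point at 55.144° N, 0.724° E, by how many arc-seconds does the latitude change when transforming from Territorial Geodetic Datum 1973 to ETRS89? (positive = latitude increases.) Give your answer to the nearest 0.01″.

On a sphere of radius R, 1 rad of latitude = R, so Δφ = ΔN / R = -488.0 / 6378000 = -7.6513e-05 rad = -15.782″.

Δφ = -15.78″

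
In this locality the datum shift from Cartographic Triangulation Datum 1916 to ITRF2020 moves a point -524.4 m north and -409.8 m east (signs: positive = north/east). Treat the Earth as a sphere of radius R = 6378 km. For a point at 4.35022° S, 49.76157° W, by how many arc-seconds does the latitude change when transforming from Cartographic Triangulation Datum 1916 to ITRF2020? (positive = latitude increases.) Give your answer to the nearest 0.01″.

Δφ = -16.96″

On a sphere of radius R, 1 rad of latitude = R, so Δφ = ΔN / R = -524.4 / 6378000 = -8.2220e-05 rad = -16.959″.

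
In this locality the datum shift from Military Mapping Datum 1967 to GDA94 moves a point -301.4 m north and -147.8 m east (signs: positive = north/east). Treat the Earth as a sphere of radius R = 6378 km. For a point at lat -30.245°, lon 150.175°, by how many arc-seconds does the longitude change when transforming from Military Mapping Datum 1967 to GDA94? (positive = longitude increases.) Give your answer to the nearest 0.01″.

At latitude -30.245°, cos φ = 0.863879.
One radian of longitude at latitude φ spans R cos φ, so Δλ = ΔE / (R cos φ) = -147.8 / (6378000 × 0.863879) = -2.6825e-05 rad = -5.533″.

Δλ = -5.53″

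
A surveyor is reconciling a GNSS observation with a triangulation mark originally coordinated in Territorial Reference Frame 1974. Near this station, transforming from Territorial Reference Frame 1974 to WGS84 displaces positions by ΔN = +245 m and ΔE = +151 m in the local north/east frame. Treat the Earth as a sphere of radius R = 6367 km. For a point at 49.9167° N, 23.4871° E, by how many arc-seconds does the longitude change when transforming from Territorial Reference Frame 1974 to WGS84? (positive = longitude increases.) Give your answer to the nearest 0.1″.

At latitude 49.9167°, cos φ = 0.643901.
One radian of longitude at latitude φ spans R cos φ, so Δλ = ΔE / (R cos φ) = 151.0 / (6367000 × 0.643901) = 3.6832e-05 rad = 7.597″.

Δλ = 7.6″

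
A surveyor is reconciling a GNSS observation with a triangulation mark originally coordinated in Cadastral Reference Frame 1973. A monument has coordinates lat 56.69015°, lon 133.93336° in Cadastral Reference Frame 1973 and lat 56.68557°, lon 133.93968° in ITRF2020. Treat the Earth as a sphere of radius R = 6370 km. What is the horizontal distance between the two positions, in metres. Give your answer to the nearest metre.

Δφ = 56.68557° − 56.69015° = -0.00458°; Δλ = 133.93968° − 133.93336° = +0.00632°.
1° along a meridian = πR/180 = 111177 m.
ΔN = Δφ × 111177 = -509.2 m; ΔE = Δλ × 111177 × cos(56.69015°) = +0.00632 × 111177 × 0.549166 = 385.9 m.
Distance = √(ΔE² + ΔN²) = √(385.9² + (-509.2)²) = 638.9 m.

639 m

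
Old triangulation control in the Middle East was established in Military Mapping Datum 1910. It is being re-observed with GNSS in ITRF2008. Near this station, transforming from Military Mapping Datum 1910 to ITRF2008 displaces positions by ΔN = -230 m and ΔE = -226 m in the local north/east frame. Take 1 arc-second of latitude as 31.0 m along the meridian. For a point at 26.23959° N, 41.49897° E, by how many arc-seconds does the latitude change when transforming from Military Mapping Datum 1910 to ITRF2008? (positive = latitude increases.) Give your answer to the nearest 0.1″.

1″ of latitude = 31.00 m, so Δφ = -230.0 / 31.00 = -7.419″.

Δφ = -7.4″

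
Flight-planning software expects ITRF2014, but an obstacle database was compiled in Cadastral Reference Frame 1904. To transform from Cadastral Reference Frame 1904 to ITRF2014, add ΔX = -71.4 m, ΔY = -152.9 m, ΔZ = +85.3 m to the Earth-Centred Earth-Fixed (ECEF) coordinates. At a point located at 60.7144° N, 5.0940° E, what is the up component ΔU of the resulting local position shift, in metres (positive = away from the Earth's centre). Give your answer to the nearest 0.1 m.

The local up (radial) axis is (cos φ cos λ, cos φ sin λ, sin φ), giving ΔU = -34.788 − 6.641 + 74.398 = 32.97 m.

ΔU = 33.0 m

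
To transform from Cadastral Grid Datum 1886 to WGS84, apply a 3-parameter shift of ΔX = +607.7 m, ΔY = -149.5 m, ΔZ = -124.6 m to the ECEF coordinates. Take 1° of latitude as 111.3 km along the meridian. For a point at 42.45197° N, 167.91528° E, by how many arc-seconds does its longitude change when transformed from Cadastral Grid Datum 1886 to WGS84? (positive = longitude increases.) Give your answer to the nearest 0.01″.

Δλ = 0.83″

sin φ = 0.674972, cos φ = 0.737843, sin λ = 0.209358, cos λ = -0.977839.
East component: ΔE = −sin λ·ΔX + cos λ·ΔY = −(0.209358)(607.7) + (-0.977839)(-149.5) = 18.96 m.
1° of latitude spans 111300 m; at latitude φ, 1° of longitude spans that × cos φ = 82122.0 m, so Δλ = 18.96 / 82122.0 × 3600 = 0.831″.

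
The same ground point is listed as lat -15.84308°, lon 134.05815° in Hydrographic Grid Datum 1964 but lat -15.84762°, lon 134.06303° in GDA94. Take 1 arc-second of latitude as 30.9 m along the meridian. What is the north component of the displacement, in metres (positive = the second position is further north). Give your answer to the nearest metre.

Δφ = -15.84762° − -15.84308° = -0.00454°; Δλ = 134.06303° − 134.05815° = +0.00488°.
1° of latitude = 3600 × 30.90 = 111240 m.
ΔN = Δφ × 111240 = -505.0 m; ΔE = Δλ × 111240 × cos(-15.84308°) = +0.00488 × 111240 × 0.962013 = 522.2 m.

ΔN = -505 m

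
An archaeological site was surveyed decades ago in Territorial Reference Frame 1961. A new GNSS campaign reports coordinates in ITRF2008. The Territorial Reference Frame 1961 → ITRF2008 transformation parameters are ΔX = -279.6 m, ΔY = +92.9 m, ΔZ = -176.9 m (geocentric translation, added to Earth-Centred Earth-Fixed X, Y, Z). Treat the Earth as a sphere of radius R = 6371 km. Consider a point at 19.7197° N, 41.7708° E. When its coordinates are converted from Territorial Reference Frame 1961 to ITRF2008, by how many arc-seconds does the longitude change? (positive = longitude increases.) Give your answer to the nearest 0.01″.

sin φ = 0.337419, cos φ = 0.941355, sin λ = 0.666152, cos λ = 0.745816.
East component: ΔE = −sin λ·ΔX + cos λ·ΔY = −(0.666152)(-279.6) + (0.745816)(92.9) = 255.54 m.
1° of latitude spans πR/180 = 111195 m; at latitude φ, 1° of longitude spans that × cos φ = 104673.9 m, so Δλ = 255.54 / 104673.9 × 3600 = 8.789″.

Δλ = 8.79″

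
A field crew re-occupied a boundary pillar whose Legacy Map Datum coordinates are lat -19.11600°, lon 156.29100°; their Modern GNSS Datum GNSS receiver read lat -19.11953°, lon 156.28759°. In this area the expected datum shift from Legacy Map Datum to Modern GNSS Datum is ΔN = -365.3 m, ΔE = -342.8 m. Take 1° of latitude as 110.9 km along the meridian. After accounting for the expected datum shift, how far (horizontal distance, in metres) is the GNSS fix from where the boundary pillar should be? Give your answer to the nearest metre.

30 m

Observed coordinate differences: Δφ = -0.00353°, Δλ = -0.00341°.
Converting to metres (1° lat = 110900 m, cos φ = 0.944857): observed ΔN = -391.5 m, observed ΔE = -357.3 m.
Subtracting the expected shift leaves a residual of -391.5 − (-365.3) = -26.2 m north and -357.3 − (-342.8) = -14.5 m east.
Residual distance = √((-26.2)² + (-14.5)²) = 29.9 m.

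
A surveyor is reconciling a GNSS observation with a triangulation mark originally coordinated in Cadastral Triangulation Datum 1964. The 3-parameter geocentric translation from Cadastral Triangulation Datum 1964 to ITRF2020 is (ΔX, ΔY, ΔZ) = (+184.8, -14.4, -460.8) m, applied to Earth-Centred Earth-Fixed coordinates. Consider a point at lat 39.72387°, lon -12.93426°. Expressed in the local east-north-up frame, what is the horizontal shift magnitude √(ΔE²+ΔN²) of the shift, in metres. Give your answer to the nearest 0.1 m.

472.4 m

The local east axis at (φ, λ) is (−sin λ, cos λ, 0), so ΔE = −sin(-12.93426°)·184.8 + cos(-12.93426°)·(-14.4) = 27.33 m.
The local north axis is (−sin φ cos λ, −sin φ sin λ, cos φ), giving ΔN = -115.107 − 2.060 − 354.417 = -471.58 m.
Horizontal magnitude = √(ΔE² + ΔN²) = √(27.33² + (-471.58)²) = 472.37 m.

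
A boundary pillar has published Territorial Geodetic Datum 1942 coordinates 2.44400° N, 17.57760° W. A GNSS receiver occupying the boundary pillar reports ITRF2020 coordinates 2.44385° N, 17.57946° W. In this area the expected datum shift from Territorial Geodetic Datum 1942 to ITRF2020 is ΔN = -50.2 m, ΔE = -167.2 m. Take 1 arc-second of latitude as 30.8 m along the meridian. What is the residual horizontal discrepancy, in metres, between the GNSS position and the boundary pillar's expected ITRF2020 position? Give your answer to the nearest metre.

Observed coordinate differences: Δφ = -0.00015°, Δλ = -0.00186°.
Converting to metres (1° lat = 110880 m, cos φ = 0.999090): observed ΔN = -16.6 m, observed ΔE = -206.0 m.
Subtracting the expected shift leaves a residual of -16.6 − (-50.2) = 33.6 m north and -206.0 − (-167.2) = -38.8 m east.
Residual distance = √(33.6² + (-38.8)²) = 51.3 m.

51 m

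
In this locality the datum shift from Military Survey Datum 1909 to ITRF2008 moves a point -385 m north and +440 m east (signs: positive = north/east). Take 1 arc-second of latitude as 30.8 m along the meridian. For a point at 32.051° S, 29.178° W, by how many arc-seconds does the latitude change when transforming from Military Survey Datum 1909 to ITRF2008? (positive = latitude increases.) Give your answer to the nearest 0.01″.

1″ of latitude = 30.80 m, so Δφ = -385.0 / 30.80 = -12.500″.

Δφ = -12.50″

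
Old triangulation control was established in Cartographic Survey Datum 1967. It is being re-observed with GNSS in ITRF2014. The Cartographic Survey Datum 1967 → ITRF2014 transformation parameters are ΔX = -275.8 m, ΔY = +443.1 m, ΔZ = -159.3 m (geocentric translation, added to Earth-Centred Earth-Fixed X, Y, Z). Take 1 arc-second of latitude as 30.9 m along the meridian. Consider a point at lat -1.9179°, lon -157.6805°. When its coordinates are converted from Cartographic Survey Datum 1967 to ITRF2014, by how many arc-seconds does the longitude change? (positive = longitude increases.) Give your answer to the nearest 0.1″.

sin φ = -0.033467, cos φ = 0.999440, sin λ = -0.379771, cos λ = -0.925081.
East component: ΔE = −sin λ·ΔX + cos λ·ΔY = −(-0.379771)(-275.8) + (-0.925081)(443.1) = -514.64 m.
1° of latitude spans 3600 × 30.90 = 111240 m; at latitude φ, 1° of longitude spans that × cos φ = 111177.7 m, so Δλ = -514.64 / 111177.7 × 3600 = -16.664″.

Δλ = -16.7″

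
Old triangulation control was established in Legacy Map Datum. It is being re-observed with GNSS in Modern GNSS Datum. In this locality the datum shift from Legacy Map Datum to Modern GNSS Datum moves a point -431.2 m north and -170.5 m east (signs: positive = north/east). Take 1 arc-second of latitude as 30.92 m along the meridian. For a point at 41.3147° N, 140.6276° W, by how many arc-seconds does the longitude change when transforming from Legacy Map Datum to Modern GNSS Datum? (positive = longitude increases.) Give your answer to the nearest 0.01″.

At latitude 41.3147°, cos φ = 0.751095.
1″ of longitude at this latitude = 30.92 × cos φ = 23.2239 m, so Δλ = -170.5 / 23.2239 = -7.342″.

Δλ = -7.34″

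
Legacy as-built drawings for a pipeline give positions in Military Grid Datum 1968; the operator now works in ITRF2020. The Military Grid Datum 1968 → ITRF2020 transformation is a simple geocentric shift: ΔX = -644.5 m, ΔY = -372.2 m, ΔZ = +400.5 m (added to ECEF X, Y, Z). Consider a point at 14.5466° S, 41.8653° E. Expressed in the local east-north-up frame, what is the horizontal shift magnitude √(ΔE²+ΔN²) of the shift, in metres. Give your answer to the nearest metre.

The local east axis at (φ, λ) is (−sin λ, cos λ, 0), so ΔE = −sin(41.8653°)·(-644.5) + cos(41.8653°)·(-372.2) = 152.94 m.
The local north axis is (−sin φ cos λ, −sin φ sin λ, cos φ), giving ΔN = -120.553 − 62.390 + 387.661 = 204.72 m.
Horizontal magnitude = √(ΔE² + ΔN²) = √(152.94² + 204.72²) = 255.54 m.

256 m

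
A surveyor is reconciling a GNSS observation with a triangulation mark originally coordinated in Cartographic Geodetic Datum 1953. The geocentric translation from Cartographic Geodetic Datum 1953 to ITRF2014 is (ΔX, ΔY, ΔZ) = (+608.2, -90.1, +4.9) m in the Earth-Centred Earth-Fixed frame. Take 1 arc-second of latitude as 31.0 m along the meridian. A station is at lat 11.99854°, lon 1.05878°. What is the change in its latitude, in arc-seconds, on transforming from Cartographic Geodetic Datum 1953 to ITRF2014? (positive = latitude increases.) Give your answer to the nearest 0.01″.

sin φ = 0.207887, cos φ = 0.978153, sin λ = 0.018478, cos λ = 0.999829.
North component: ΔN = −sin φ cos λ·ΔX − sin φ sin λ·ΔY + cos φ·ΔZ = −(0.207887)(0.999829)(608.2) − (0.207887)(0.018478)(-90.1) + (0.978153)(4.9) = -121.28 m.
1° of latitude spans 3600 × 31.00 = 111600 m, so Δφ = -121.28 / 111600 × 3600 = -3.912″.

Δφ = -3.91″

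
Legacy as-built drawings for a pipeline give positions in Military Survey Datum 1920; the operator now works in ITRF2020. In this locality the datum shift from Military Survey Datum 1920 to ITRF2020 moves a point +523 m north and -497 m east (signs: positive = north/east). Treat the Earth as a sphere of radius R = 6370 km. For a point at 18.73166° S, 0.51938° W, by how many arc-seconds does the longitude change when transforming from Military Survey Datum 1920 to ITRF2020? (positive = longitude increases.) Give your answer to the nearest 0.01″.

At latitude -18.73166°, cos φ = 0.947033.
One radian of longitude at latitude φ spans R cos φ, so Δλ = ΔE / (R cos φ) = -497.0 / (6370000 × 0.947033) = -8.2386e-05 rad = -16.993″.

Δλ = -16.99″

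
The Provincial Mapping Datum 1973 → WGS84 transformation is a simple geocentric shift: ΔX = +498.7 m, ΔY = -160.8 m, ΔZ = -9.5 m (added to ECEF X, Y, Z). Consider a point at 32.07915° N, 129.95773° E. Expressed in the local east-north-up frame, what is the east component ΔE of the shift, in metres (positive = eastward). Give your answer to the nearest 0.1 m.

At φ = 32.07915°, λ = 129.95773°: sin φ = 0.531090, cos φ = 0.847315, sin λ = 0.766518, cos λ = -0.642222.
ΔE = −sin λ·ΔX + cos λ·ΔY = −(0.766518)·(498.7) + (-0.642222)·(-160.8) = -278.99 m.

ΔE = -279.0 m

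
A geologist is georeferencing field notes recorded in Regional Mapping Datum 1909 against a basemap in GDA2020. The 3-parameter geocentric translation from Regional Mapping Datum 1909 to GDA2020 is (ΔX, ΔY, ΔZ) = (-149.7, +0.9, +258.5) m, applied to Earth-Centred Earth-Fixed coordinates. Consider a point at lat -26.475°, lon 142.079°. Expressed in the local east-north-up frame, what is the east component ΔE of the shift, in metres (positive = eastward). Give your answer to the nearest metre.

ΔE = 91 m

The local east axis at (φ, λ) is (−sin λ, cos λ, 0), so ΔE = −sin(142.079°)·(-149.7) + cos(142.079°)·0.9 = 91.29 m.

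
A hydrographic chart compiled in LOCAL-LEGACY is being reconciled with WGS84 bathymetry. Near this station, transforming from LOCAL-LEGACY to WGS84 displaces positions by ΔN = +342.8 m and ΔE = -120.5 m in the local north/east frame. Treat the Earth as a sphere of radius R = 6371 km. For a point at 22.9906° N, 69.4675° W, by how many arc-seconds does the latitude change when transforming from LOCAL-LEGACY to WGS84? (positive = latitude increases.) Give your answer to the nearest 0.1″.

On a sphere of radius R, 1 rad of latitude = R, so Δφ = ΔN / R = 342.8 / 6371000 = 5.3806e-05 rad = 11.098″.

Δφ = 11.1″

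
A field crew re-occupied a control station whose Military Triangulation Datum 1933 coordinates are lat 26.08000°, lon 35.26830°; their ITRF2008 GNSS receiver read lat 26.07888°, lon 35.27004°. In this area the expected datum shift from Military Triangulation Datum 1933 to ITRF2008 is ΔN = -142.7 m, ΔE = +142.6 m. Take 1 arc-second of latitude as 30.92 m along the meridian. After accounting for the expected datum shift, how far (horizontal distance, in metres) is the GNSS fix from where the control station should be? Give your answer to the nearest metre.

36 m

Observed coordinate differences: Δφ = -0.00112°, Δλ = +0.00174°.
Converting to metres (1° lat = 111312 m, cos φ = 0.898181): observed ΔN = -124.7 m, observed ΔE = 174.0 m.
Subtracting the expected shift leaves a residual of -124.7 − (-142.7) = 18.0 m north and 174.0 − (142.6) = 31.4 m east.
Residual distance = √(18.0² + 31.4²) = 36.2 m.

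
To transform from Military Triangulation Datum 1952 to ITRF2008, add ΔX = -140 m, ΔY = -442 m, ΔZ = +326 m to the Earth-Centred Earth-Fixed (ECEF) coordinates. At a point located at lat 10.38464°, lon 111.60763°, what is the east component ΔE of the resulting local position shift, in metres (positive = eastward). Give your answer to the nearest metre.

ΔE = 293 m

At φ = 10.38464°, λ = 111.60763°: sin φ = 0.180255, cos φ = 0.983620, sin λ = 0.929727, cos λ = -0.368248.
ΔE = −sin λ·ΔX + cos λ·ΔY = −(0.929727)·(-140) + (-0.368248)·(-442) = 292.93 m.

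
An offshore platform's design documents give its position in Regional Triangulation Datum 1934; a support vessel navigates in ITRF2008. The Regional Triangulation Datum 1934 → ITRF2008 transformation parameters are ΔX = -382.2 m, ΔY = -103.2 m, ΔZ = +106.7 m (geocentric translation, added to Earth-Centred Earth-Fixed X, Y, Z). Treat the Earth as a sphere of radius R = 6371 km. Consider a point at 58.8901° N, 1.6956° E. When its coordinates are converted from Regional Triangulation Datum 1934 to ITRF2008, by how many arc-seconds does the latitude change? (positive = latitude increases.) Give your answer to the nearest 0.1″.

sin φ = 0.856178, cos φ = 0.516681, sin λ = 0.029589, cos λ = 0.999562.
North component: ΔN = −sin φ cos λ·ΔX − sin φ sin λ·ΔY + cos φ·ΔZ = −(0.856178)(0.999562)(-382.2) − (0.856178)(0.029589)(-103.2) + (0.516681)(106.7) = 384.83 m.
1° of latitude spans πR/180 = 111195 m, so Δφ = 384.83 / 111195 × 3600 = 12.459″.

Δφ = 12.5″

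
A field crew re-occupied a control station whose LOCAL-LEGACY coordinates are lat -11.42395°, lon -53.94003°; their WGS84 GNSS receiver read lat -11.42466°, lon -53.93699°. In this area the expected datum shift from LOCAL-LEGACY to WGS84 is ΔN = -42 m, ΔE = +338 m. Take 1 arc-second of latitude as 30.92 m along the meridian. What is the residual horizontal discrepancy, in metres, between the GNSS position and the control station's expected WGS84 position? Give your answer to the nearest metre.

Observed coordinate differences: Δφ = -0.00071°, Δλ = +0.00304°.
Converting to metres (1° lat = 111312 m, cos φ = 0.980188): observed ΔN = -79.0 m, observed ΔE = 331.7 m.
Subtracting the expected shift leaves a residual of -79.0 − (-42) = -37.0 m north and 331.7 − (338) = -6.3 m east.
Residual distance = √((-37.0)² + (-6.3)²) = 37.6 m.

38 m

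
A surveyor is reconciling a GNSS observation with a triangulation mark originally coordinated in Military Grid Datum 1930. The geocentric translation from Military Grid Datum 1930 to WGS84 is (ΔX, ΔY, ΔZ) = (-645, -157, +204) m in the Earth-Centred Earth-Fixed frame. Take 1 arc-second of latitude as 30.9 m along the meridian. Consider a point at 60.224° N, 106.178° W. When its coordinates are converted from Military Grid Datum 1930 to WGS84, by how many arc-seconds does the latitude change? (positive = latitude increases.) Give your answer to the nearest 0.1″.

sin φ = 0.867974, cos φ = 0.496610, sin λ = -0.960401, cos λ = -0.278622.
North component: ΔN = −sin φ cos λ·ΔX − sin φ sin λ·ΔY + cos φ·ΔZ = −(0.867974)(-0.278622)(-645) − (0.867974)(-0.960401)(-157) + (0.496610)(204) = -185.55 m.
1° of latitude spans 3600 × 30.90 = 111240 m, so Δφ = -185.55 / 111240 × 3600 = -6.005″.

Δφ = -6.0″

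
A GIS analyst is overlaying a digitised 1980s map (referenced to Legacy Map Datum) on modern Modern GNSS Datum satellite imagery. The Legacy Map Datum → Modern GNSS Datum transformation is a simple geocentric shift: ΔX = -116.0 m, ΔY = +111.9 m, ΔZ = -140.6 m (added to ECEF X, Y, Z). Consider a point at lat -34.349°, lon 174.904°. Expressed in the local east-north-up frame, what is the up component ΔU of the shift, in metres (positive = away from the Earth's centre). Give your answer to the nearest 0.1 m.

At φ = -34.349°, λ = 174.904°: sin φ = -0.564232, cos φ = 0.825616, sin λ = 0.088825, cos λ = -0.996047.
ΔU = cos φ cos λ·ΔX + cos φ sin λ·ΔY + sin φ·ΔZ = (0.825616)(-0.996047)(-116.0) + (0.825616)(0.088825)(111.9) + (-0.564232)(-140.6) = 182.93 m.

ΔU = 182.9 m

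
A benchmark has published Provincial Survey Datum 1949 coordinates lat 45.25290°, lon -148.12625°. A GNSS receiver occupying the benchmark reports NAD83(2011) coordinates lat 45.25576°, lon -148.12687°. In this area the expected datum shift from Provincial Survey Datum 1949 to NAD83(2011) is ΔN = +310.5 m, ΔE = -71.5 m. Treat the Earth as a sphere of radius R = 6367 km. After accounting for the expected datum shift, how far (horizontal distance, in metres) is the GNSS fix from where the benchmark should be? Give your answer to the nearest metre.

24 m

Observed coordinate differences: Δφ = +0.00286°, Δλ = -0.00062°.
Converting to metres (1° lat = 111125 m, cos φ = 0.703979): observed ΔN = 317.8 m, observed ΔE = -48.5 m.
Subtracting the expected shift leaves a residual of 317.8 − (310.5) = 7.3 m north and -48.5 − (-71.5) = 23.0 m east.
Residual distance = √(7.3² + 23.0²) = 24.1 m.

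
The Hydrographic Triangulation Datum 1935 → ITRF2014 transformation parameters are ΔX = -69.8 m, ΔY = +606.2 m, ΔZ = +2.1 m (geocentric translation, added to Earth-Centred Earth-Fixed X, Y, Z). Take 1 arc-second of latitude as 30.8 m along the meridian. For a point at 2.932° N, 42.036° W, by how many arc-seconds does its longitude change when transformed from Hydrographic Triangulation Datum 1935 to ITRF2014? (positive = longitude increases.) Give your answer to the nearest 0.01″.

Δλ = 13.12″

sin φ = 0.051151, cos φ = 0.998691, sin λ = -0.669597, cos λ = 0.742724.
East component: ΔE = −sin λ·ΔX + cos λ·ΔY = −(-0.669597)(-69.8) + (0.742724)(606.2) = 403.50 m.
1° of latitude spans 3600 × 30.80 = 110880 m; at latitude φ, 1° of longitude spans that × cos φ = 110734.9 m, so Δλ = 403.50 / 110734.9 × 3600 = 13.118″.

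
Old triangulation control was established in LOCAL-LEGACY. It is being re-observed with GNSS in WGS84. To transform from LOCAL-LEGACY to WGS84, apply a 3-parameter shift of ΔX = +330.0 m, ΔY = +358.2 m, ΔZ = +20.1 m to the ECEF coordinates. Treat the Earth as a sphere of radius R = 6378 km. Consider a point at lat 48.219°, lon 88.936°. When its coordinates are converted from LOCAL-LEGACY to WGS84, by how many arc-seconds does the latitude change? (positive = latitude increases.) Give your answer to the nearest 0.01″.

sin φ = 0.745697, cos φ = 0.666285, sin λ = 0.999828, cos λ = 0.018569.
North component: ΔN = −sin φ cos λ·ΔX − sin φ sin λ·ΔY + cos φ·ΔZ = −(0.745697)(0.018569)(330.0) − (0.745697)(0.999828)(358.2) + (0.666285)(20.1) = -258.24 m.
1° of latitude spans πR/180 = 111317 m, so Δφ = -258.24 / 111317 × 3600 = -8.351″.

Δφ = -8.35″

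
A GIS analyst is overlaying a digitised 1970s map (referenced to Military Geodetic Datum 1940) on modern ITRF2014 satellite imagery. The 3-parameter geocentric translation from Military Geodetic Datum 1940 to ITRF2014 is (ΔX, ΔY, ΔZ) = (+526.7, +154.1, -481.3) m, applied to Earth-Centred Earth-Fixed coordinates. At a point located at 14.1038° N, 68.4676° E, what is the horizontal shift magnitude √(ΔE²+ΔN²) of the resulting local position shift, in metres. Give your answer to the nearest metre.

At φ = 14.1038°, λ = 68.4676°: sin φ = 0.243679, cos φ = 0.969856, sin λ = 0.930210, cos λ = 0.367027.
ΔE = −sin λ·ΔX + cos λ·ΔY = −(0.930210)·(526.7) + (0.367027)·(154.1) = -433.38 m.
ΔN = −sin φ cos λ·ΔX − sin φ sin λ·ΔY + cos φ·ΔZ = −(0.243679)(0.367027)(526.7) − (0.243679)(0.930210)(154.1) + (0.969856)(-481.3) = -548.83 m.
Horizontal magnitude = √(ΔE² + ΔN²) = √((-433.38)² + (-548.83)²) = 699.31 m.

699 m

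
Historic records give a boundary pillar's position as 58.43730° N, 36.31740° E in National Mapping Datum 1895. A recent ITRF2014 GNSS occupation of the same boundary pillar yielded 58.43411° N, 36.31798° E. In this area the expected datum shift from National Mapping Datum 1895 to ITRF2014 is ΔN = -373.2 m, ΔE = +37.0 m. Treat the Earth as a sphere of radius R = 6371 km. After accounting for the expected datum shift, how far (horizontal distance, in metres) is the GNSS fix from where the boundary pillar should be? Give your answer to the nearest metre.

Observed coordinate differences: Δφ = -0.00319°, Δλ = +0.00058°.
Converting to metres (1° lat = 111195 m, cos φ = 0.523431): observed ΔN = -354.7 m, observed ΔE = 33.8 m.
Subtracting the expected shift leaves a residual of -354.7 − (-373.2) = 18.5 m north and 33.8 − (37.0) = -3.2 m east.
Residual distance = √(18.5² + (-3.2)²) = 18.8 m.

19 m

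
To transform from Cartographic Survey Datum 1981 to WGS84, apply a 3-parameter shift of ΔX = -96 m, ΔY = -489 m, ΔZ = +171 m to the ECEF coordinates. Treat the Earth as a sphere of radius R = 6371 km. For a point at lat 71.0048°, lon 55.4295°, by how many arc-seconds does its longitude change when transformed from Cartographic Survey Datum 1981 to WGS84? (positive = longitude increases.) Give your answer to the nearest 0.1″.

sin φ = 0.945546, cos φ = 0.325489, sin λ = 0.823429, cos λ = 0.567420.
East component: ΔE = −sin λ·ΔX + cos λ·ΔY = −(0.823429)(-96) + (0.567420)(-489) = -198.42 m.
1° of latitude spans πR/180 = 111195 m; at latitude φ, 1° of longitude spans that × cos φ = 36192.7 m, so Δλ = -198.42 / 36192.7 × 3600 = -19.736″.

Δλ = -19.7″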